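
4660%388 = 4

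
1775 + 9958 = 11733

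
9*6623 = 59607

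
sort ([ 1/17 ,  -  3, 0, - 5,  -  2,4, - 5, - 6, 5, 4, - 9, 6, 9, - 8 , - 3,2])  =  [ - 9, - 8, - 6, - 5, - 5, - 3 , - 3, - 2,0, 1/17, 2, 4, 4, 5 , 6,  9] 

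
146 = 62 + 84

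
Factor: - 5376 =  - 2^8*3^1*7^1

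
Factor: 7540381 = 67^1*112543^1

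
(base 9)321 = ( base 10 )262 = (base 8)406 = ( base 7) 523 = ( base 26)A2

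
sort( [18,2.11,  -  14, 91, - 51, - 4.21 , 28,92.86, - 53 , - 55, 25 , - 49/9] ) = [ - 55, - 53, - 51 , - 14, - 49/9 ,-4.21 , 2.11, 18,  25 , 28 , 91 , 92.86 ] 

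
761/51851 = 761/51851 = 0.01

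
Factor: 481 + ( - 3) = 478 = 2^1 *239^1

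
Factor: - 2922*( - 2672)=7807584 = 2^5*3^1 * 167^1 * 487^1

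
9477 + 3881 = 13358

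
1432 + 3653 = 5085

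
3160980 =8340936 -5179956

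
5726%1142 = 16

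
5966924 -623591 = 5343333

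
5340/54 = 98 + 8/9 = 98.89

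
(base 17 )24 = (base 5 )123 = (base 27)1B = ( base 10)38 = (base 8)46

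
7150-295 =6855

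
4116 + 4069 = 8185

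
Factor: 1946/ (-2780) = -2^ ( -1 ) * 5^( - 1)*7^1 = - 7/10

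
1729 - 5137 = -3408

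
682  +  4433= 5115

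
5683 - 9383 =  - 3700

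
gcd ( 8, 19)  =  1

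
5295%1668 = 291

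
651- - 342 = 993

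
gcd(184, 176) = 8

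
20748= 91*228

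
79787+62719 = 142506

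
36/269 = 36/269=   0.13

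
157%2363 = 157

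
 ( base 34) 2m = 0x5a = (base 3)10100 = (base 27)39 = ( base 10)90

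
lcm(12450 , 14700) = 1220100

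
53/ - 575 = - 53/575 = - 0.09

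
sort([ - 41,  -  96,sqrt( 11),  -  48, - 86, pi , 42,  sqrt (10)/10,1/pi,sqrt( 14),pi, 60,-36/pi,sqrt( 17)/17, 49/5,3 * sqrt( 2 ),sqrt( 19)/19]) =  [ - 96, - 86, - 48, - 41, - 36/pi,sqrt( 19) /19,sqrt( 17 ) /17, sqrt( 10)/10,1/pi,  pi,pi, sqrt (11),sqrt( 14),3 *sqrt (2),49/5, 42,60]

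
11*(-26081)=-286891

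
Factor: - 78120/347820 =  - 2^1*3^1 * 7^1*11^( - 1 )*17^( - 1)  =  - 42/187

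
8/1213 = 8/1213 =0.01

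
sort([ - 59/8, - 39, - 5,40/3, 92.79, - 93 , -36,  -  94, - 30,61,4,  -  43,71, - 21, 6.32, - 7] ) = [ - 94, - 93,  -  43,-39, - 36, - 30, - 21, - 59/8, - 7, - 5, 4,  6.32, 40/3,  61,71,92.79 ] 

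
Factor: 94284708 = 2^2*3^1*7^1 * 1122437^1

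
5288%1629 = 401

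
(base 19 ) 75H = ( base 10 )2639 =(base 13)1280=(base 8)5117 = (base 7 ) 10460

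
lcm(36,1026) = 2052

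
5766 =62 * 93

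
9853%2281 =729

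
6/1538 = 3/769 = 0.00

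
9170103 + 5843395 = 15013498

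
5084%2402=280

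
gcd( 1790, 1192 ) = 2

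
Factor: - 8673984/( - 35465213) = 2^6*3^2*7^ ( - 1) * 11^1*17^( - 2)*37^2*47^(-1)*373^ ( - 1)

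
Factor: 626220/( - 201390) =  -426/137 = - 2^1*3^1*71^1*137^(- 1)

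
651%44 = 35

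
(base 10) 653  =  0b1010001101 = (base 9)805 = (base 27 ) O5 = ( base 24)135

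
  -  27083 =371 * ( - 73 ) 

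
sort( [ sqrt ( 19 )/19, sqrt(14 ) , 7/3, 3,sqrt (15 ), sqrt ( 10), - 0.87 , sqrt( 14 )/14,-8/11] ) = [ - 0.87, - 8/11,sqrt( 19 ) /19, sqrt( 14 ) /14,  7/3,  3, sqrt( 10 ),sqrt ( 14 ),sqrt ( 15)]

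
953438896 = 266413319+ 687025577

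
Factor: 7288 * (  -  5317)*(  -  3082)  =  119428412272=2^4*13^1 * 23^1*67^1*409^1*911^1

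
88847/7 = 12692+3/7 = 12692.43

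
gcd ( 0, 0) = 0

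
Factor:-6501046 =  - 2^1*29^1 * 112087^1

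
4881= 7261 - 2380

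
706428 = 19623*36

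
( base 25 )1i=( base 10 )43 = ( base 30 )1d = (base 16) 2B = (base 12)37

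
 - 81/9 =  - 9=- 9.00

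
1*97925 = 97925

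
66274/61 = 66274/61=1086.46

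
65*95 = 6175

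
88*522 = 45936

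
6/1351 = 6/1351 = 0.00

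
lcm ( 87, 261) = 261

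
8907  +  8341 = 17248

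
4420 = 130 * 34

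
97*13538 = 1313186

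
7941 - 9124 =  - 1183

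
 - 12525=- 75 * 167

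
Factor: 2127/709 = 3 =3^1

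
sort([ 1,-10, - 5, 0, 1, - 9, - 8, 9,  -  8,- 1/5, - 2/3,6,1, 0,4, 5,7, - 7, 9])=[ - 10, - 9, - 8, - 8,-7, - 5, - 2/3 , - 1/5,0, 0,1, 1,1,  4,5,6, 7,9, 9 ] 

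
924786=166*5571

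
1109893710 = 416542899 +693350811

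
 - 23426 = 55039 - 78465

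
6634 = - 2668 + 9302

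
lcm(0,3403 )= 0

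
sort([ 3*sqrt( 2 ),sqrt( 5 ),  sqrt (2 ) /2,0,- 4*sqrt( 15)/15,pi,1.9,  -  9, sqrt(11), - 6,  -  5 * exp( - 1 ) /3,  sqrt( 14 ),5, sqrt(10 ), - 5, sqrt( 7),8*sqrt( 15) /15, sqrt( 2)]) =[- 9, - 6,- 5, - 4*sqrt( 15 )/15,-5*exp( - 1)/3 , 0, sqrt( 2 )/2, sqrt (2 ), 1.9,8*sqrt( 15 ) /15,sqrt( 5 ), sqrt ( 7), pi, sqrt( 10),sqrt( 11), sqrt( 14),3*sqrt( 2), 5 ]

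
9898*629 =6225842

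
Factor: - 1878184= - 2^3*7^1*11^1*3049^1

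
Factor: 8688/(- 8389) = -2^4*3^1*181^1* 8389^( - 1)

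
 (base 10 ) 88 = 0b1011000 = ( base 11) 80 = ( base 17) 53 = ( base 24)3g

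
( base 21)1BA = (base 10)682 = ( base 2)1010101010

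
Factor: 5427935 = 5^1*1085587^1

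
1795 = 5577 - 3782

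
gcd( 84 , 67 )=1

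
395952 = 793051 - 397099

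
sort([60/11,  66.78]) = [ 60/11, 66.78 ]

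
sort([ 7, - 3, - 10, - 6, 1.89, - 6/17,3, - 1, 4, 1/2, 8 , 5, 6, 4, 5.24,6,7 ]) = [ - 10, - 6, - 3, - 1,-6/17,  1/2, 1.89,3, 4,4,5,5.24,6,6, 7 , 7, 8 ]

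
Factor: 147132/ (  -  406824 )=  -  2^(-1)*3^1 * 11^(-1 ) * 23^( - 1)*61^1 = - 183/506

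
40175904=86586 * 464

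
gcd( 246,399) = 3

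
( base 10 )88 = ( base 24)3G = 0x58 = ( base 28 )34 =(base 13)6A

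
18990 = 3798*5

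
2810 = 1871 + 939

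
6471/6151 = 6471/6151 = 1.05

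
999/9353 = 999/9353 = 0.11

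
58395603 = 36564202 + 21831401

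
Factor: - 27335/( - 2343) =3^( - 1 ) * 5^1 * 7^1 = 35/3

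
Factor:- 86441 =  - 86441^1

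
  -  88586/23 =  - 88586/23=-  3851.57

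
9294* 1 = 9294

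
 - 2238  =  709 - 2947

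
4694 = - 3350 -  - 8044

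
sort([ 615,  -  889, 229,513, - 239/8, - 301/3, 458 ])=[ - 889, - 301/3, - 239/8,229, 458, 513, 615 ]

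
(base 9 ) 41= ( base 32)15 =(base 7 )52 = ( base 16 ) 25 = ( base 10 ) 37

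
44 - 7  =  37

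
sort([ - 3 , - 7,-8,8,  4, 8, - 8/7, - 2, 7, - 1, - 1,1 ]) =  [ - 8, - 7, - 3, - 2,-8/7, - 1, - 1,1, 4,  7, 8, 8]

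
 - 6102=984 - 7086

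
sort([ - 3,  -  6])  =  [ - 6 , - 3] 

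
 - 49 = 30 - 79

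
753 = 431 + 322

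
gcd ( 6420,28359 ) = 3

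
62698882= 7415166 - -55283716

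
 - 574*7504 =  - 4307296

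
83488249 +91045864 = 174534113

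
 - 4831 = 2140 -6971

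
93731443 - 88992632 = 4738811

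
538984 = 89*6056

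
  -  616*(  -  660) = 406560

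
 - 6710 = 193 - 6903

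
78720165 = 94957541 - 16237376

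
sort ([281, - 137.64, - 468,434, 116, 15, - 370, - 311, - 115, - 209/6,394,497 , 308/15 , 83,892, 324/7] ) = [  -  468, - 370, - 311, - 137.64,- 115, - 209/6,15,308/15, 324/7, 83,116, 281,394 , 434, 497,892 ] 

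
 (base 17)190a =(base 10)7524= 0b1110101100100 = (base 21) h16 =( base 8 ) 16544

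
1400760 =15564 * 90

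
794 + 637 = 1431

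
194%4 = 2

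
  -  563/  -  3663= 563/3663= 0.15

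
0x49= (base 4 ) 1021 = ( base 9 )81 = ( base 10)73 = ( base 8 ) 111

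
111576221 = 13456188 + 98120033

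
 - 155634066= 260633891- 416267957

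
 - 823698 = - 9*91522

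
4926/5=4926/5 = 985.20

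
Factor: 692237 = 7^1*13^1*7607^1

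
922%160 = 122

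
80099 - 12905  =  67194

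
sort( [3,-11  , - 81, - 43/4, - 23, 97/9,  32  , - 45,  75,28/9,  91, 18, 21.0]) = [-81,-45,-23,-11  ,- 43/4  ,  3,28/9,97/9,18,21.0,32,75,91]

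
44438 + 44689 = 89127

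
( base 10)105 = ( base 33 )36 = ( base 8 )151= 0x69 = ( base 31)3C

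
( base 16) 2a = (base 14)30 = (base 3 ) 1120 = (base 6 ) 110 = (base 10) 42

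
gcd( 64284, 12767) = 1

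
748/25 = 29+ 23/25 = 29.92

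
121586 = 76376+45210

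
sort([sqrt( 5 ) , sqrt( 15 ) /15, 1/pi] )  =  [ sqrt( 15)/15,1/pi , sqrt( 5)] 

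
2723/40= 68+ 3/40 = 68.08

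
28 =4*7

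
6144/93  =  2048/31 = 66.06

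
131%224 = 131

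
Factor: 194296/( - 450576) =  - 163/378 = - 2^( - 1)*3^(-3 ) *7^( -1 )*163^1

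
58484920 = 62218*940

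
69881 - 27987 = 41894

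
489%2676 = 489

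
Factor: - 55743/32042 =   -  2^( - 1)* 3^1*17^1*37^ ( - 1)*433^ ( - 1 )*1093^1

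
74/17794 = 37/8897   =  0.00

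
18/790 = 9/395 = 0.02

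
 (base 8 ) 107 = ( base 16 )47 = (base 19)3e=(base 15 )4b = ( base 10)71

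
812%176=108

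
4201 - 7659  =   - 3458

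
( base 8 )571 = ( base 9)458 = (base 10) 377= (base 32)BP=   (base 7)1046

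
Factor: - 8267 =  - 7^1* 1181^1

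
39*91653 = 3574467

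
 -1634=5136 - 6770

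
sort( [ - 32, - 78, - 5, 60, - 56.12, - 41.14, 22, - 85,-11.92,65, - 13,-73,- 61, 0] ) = [ - 85, - 78, - 73, - 61, - 56.12, - 41.14, - 32, - 13, - 11.92, - 5, 0,22, 60,65]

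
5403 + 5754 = 11157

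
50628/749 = 67 + 445/749 = 67.59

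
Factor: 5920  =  2^5 * 5^1 * 37^1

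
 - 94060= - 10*9406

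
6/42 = 1/7 = 0.14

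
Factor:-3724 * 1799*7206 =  - 2^3*3^1*7^3*19^1*257^1*1201^1 = - 48276424056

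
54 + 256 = 310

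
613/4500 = 613/4500 = 0.14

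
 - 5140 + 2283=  - 2857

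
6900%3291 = 318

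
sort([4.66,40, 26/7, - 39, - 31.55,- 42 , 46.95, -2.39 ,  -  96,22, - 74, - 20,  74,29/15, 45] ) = [ - 96,-74 ,- 42, - 39, - 31.55, - 20, - 2.39, 29/15,26/7,4.66,22, 40 , 45,46.95,74] 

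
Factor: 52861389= 3^1*7^1*163^1*15443^1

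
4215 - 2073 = 2142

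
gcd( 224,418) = 2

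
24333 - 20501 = 3832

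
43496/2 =21748 = 21748.00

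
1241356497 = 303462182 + 937894315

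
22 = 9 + 13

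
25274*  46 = 1162604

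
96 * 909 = 87264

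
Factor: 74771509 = 269^1*277961^1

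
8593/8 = 8593/8 = 1074.12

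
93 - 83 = 10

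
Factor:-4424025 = - 3^1*5^2*61^1*967^1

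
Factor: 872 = 2^3*109^1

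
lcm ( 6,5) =30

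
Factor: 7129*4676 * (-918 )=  - 2^3*3^3*7^1*17^1*167^1*7129^1 = - 30601717272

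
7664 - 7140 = 524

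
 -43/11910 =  - 43/11910 = -  0.00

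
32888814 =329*99966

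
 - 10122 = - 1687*6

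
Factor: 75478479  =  3^1*23^1*1031^1* 1061^1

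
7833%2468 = 429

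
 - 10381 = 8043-18424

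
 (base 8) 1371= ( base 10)761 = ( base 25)15B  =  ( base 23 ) 1a2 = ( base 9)1035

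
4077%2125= 1952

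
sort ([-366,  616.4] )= [ - 366, 616.4]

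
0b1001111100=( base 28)mk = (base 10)636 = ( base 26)oc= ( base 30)l6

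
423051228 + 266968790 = 690020018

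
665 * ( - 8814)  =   - 5861310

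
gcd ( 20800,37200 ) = 400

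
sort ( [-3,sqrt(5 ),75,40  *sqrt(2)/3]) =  [-3,  sqrt(5), 40*sqrt(2) /3,75]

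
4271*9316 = 39788636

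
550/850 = 11/17 = 0.65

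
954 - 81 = 873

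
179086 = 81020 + 98066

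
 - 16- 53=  - 69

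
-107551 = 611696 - 719247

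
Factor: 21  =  3^1*7^1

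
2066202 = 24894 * 83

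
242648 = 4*60662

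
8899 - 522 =8377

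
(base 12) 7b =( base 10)95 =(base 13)74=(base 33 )2T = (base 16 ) 5f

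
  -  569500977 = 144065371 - 713566348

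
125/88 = 1  +  37/88 =1.42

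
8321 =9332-1011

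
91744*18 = 1651392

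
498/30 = 83/5 = 16.60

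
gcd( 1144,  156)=52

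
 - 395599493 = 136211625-531811118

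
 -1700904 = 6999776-8700680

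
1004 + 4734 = 5738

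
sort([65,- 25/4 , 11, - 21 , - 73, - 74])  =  [-74, - 73, - 21, - 25/4,11 , 65 ] 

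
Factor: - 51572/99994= - 25786/49997 = - 2^1*17^( - 2)*173^( - 1)*12893^1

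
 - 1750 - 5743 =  - 7493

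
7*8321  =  58247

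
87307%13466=6511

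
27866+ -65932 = - 38066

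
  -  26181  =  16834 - 43015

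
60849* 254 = 15455646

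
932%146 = 56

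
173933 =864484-690551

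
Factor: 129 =3^1 * 43^1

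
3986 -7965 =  - 3979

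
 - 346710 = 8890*(-39)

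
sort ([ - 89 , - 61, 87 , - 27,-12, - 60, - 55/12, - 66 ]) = [-89, - 66,-61, - 60, - 27  , -12, - 55/12, 87 ] 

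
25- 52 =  - 27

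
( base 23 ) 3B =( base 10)80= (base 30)2K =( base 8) 120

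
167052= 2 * 83526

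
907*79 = 71653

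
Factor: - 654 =-2^1*3^1*109^1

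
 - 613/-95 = 6+ 43/95 = 6.45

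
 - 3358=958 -4316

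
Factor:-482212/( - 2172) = 120553/543=3^(  -  1 )*29^1*181^(  -  1)*4157^1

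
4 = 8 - 4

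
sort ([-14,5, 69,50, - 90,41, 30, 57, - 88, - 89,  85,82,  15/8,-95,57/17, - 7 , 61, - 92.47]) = [ - 95, - 92.47, - 90, - 89, - 88, - 14, - 7,15/8,57/17,5,30, 41,50,57,61, 69,82,85 ] 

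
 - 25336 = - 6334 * 4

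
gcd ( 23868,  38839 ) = 1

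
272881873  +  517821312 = 790703185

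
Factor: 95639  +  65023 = 2^1*3^1*26777^1=160662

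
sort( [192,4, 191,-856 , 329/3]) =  [-856 , 4, 329/3, 191, 192 ]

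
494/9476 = 247/4738 = 0.05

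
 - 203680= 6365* ( -32)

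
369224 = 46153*8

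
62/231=62/231=0.27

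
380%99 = 83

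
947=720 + 227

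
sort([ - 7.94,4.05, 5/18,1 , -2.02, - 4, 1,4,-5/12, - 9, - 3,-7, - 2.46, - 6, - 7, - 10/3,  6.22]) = [ - 9, - 7.94, - 7 , - 7,-6, - 4,-10/3, - 3 , - 2.46 , - 2.02, - 5/12 , 5/18,1,1,  4, 4.05, 6.22 ]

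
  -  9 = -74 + 65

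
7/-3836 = - 1/548 = -0.00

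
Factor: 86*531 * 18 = 2^2 * 3^4 * 43^1*59^1 = 821988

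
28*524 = 14672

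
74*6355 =470270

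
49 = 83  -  34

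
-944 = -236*4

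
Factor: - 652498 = - 2^1*7^1*11^1*19^1*223^1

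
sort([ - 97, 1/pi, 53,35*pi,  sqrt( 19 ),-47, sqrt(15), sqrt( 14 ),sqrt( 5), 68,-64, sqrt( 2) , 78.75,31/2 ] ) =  [ - 97, -64, - 47, 1/pi,sqrt(2), sqrt( 5 ), sqrt ( 14),sqrt( 15),sqrt(19 ), 31/2,53, 68, 78.75,35*pi] 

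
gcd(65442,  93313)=1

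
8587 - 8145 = 442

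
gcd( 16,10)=2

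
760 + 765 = 1525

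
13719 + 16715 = 30434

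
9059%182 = 141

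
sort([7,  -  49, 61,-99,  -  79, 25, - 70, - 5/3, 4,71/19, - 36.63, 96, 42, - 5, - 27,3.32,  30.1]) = [ - 99, - 79 , - 70,-49, - 36.63, - 27,- 5, - 5/3, 3.32, 71/19,4, 7,25, 30.1, 42,61, 96] 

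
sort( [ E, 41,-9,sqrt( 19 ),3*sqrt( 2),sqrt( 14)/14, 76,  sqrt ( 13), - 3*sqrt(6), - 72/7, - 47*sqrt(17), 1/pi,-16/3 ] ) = [  -  47*sqrt( 17) ,  -  72/7,-9, - 3*sqrt( 6),-16/3 , sqrt(14)/14,1/pi, E, sqrt( 13), 3*sqrt( 2),sqrt(19), 41, 76 ] 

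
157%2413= 157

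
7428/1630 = 4 + 454/815 = 4.56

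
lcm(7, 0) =0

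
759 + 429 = 1188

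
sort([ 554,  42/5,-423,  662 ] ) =[- 423, 42/5, 554,662]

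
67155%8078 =2531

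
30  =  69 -39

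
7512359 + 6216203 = 13728562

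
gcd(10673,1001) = 13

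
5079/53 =5079/53 =95.83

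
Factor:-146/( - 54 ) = 3^(-3)*73^1=73/27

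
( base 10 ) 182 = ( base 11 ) 156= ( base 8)266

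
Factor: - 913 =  - 11^1*83^1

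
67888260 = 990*68574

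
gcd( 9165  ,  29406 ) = 39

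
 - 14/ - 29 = 14/29 = 0.48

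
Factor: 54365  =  5^1*83^1*131^1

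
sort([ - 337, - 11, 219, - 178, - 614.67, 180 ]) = [  -  614.67, - 337,-178, -11,180,219]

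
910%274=88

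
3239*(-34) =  - 110126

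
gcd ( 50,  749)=1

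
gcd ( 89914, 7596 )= 2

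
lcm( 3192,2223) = 124488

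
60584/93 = 60584/93= 651.44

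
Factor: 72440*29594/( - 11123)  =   - 2^4*5^1*7^( - 2)*227^(-1 )*1811^1  *14797^1 = -2143789360/11123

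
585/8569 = 585/8569 = 0.07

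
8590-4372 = 4218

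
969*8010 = 7761690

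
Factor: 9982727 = 733^1*13619^1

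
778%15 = 13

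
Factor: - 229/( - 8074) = 2^ ( - 1)*11^( - 1)*229^1 * 367^( - 1)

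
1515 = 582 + 933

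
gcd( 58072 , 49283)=17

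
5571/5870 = 5571/5870 =0.95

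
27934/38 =735+2/19 = 735.11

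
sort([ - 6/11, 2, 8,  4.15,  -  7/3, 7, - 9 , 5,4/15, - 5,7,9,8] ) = [ - 9, - 5, - 7/3,- 6/11,4/15, 2, 4.15, 5,7, 7, 8,8,9]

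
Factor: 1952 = 2^5 * 61^1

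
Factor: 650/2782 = 25/107 = 5^2*107^(-1 )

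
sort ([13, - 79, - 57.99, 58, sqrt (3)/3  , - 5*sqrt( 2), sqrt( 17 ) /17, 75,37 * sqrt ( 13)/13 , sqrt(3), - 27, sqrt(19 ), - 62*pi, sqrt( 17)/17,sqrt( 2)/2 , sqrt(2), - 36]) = [  -  62 * pi, - 79, - 57.99, - 36,-27, - 5*sqrt( 2 ),sqrt(17)/17,sqrt(17)/17, sqrt(3 ) /3, sqrt( 2)/2,sqrt( 2),  sqrt( 3), sqrt(19), 37 * sqrt(13 ) /13 , 13, 58, 75] 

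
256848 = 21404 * 12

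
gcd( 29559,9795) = 3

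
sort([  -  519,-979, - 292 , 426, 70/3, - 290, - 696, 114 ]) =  [ - 979, - 696, - 519,  -  292, - 290, 70/3, 114,426]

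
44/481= 44/481 = 0.09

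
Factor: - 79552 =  - 2^6*11^1*113^1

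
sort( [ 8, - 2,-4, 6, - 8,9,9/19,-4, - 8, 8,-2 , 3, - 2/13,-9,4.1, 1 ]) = [ - 9, - 8,-8, - 4 , - 4, - 2, - 2, - 2/13, 9/19, 1,3, 4.1,6,8, 8, 9 ] 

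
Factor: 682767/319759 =963/451 = 3^2*11^( - 1)*41^( - 1) * 107^1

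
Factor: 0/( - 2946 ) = 0^1 =0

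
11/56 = 11/56=0.20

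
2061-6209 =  - 4148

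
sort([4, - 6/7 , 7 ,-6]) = [ - 6, - 6/7 , 4, 7] 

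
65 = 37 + 28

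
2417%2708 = 2417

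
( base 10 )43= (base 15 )2d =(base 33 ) 1A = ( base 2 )101011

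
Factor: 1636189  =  1636189^1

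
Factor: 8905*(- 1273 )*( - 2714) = 2^1*5^1*13^1*19^1*23^1*59^1*67^1*137^1 = 30766080410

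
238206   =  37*6438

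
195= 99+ 96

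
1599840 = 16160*99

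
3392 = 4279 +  - 887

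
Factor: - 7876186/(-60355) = 2^1*5^( -1 )*1193^1*3301^1*12071^ ( - 1 )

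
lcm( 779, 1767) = 72447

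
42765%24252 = 18513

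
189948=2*94974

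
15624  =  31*504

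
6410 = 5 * 1282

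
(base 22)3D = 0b1001111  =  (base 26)31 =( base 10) 79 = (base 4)1033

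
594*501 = 297594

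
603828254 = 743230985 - 139402731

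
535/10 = 107/2 = 53.50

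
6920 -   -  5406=12326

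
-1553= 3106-4659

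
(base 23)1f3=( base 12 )611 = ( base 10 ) 877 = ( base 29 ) 117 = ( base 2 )1101101101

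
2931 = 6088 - 3157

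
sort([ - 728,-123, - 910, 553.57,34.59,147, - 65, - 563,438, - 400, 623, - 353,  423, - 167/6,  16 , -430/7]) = [-910, - 728,  -  563,- 400, - 353,-123, - 65,  -  430/7, - 167/6,16,34.59,147, 423,438,553.57,623 ] 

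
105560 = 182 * 580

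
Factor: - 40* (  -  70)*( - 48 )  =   - 134400 = - 2^8*3^1*5^2*7^1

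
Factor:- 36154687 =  - 36154687^1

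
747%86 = 59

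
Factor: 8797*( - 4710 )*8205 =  - 339964903350 = - 2^1*3^2*5^2 *19^1*157^1*463^1*547^1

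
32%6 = 2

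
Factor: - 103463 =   -  157^1*659^1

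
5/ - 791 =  - 1  +  786/791 =- 0.01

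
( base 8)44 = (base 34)12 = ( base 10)36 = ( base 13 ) 2A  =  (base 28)18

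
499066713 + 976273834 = 1475340547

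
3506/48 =1753/24= 73.04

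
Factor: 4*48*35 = 2^6*3^1*5^1*7^1 = 6720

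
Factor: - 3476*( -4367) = 15179692= 2^2*11^2*79^1*397^1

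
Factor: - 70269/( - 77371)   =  3^1*7^( - 2)*59^1 * 397^1*1579^( - 1)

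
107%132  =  107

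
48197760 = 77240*624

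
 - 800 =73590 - 74390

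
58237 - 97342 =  - 39105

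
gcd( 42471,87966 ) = 27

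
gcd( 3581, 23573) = 1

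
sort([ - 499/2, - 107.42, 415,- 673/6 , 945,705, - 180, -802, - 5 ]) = [ -802 , - 499/2, - 180 ,-673/6, - 107.42, - 5,  415, 705,945]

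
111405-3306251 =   -  3194846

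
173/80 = 173/80=2.16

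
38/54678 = 19/27339  =  0.00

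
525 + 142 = 667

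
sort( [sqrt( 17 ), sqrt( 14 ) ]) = [ sqrt( 14),  sqrt( 17)]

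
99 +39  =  138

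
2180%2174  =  6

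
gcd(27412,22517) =979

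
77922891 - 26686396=51236495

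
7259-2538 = 4721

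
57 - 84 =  - 27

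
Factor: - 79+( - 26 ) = - 3^1*5^1*7^1=-105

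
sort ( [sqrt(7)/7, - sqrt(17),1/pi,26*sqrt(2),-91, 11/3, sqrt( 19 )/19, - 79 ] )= [ - 91,- 79,  -  sqrt( 17 ),sqrt(19) /19,  1/pi, sqrt( 7 ) /7 , 11/3,26 * sqrt( 2 )] 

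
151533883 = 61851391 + 89682492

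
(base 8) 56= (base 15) 31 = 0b101110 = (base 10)46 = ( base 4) 232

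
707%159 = 71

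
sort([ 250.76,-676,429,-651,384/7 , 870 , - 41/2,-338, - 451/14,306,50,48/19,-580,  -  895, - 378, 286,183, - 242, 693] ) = [  -  895, - 676, - 651, - 580,- 378,  -  338, - 242,-451/14, - 41/2, 48/19, 50,384/7,183, 250.76, 286, 306, 429 , 693,870] 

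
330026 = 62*5323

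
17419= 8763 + 8656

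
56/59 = 56/59= 0.95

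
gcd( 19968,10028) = 4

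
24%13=11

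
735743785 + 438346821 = 1174090606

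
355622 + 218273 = 573895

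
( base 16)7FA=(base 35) 1NC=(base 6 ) 13242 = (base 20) 522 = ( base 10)2042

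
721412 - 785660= - 64248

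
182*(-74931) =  -13637442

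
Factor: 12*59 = 2^2*3^1*59^1 = 708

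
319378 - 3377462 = -3058084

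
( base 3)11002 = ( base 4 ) 1232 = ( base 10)110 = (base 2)1101110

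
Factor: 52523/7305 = 3^( - 1 )*5^(  -  1 )*53^1 *487^( - 1 )* 991^1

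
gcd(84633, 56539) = 1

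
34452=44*783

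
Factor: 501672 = 2^3*3^1*20903^1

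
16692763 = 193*86491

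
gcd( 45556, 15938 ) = 2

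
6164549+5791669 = 11956218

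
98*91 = 8918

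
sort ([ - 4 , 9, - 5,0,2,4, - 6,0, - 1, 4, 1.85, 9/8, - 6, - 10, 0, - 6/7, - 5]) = [ - 10, - 6, - 6, - 5, - 5, - 4, - 1,- 6/7, 0,  0,0,9/8,1.85, 2,4, 4,9] 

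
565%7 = 5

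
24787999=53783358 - 28995359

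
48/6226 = 24/3113 = 0.01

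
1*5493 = 5493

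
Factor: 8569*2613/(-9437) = -22390797/9437 = - 3^1*11^1*13^1 * 19^1*41^1*67^1*9437^(-1)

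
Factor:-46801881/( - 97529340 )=2^( - 2) * 3^3* 5^ (  -  1 )*7^1*17^(  -  1 )*197^1*419^1*95617^(-1) = 15600627/32509780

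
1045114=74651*14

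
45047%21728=1591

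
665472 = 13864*48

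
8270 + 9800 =18070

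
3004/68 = 751/17  =  44.18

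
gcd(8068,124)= 4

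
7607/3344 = 2 + 919/3344 = 2.27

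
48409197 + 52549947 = 100959144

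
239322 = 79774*3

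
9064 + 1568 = 10632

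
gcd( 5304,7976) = 8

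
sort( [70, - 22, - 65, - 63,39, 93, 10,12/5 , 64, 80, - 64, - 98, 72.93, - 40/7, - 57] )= [ - 98, - 65, - 64, - 63, - 57, -22, -40/7, 12/5,  10, 39, 64, 70, 72.93,  80, 93]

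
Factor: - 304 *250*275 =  - 2^5*5^5*11^1*19^1 =- 20900000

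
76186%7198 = 4206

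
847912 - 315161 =532751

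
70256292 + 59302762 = 129559054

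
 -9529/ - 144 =66+25/144 = 66.17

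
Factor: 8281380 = 2^2*3^1*5^1*17^1 * 23^1*353^1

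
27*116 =3132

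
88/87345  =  88/87345  =  0.00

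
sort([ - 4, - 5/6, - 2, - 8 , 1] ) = [ - 8,- 4, - 2, - 5/6,  1]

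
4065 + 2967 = 7032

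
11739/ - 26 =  - 903/2 = -451.50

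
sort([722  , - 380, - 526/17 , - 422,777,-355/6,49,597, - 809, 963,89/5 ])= [  -  809,- 422, - 380,- 355/6, - 526/17,89/5, 49, 597,722,777,963] 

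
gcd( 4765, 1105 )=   5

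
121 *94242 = 11403282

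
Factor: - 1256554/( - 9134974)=13^1*31^1*53^( - 1 )*1559^1*86179^(  -  1)=628277/4567487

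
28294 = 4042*7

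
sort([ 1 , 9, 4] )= [ 1,  4, 9]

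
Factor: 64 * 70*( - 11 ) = - 2^7 * 5^1 *7^1*11^1 = - 49280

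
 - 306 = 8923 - 9229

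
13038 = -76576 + 89614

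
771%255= 6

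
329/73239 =329/73239 = 0.00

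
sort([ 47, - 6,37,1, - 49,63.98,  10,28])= [ - 49, - 6,1,  10,28, 37, 47,  63.98]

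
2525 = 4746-2221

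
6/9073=6/9073  =  0.00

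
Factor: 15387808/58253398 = 2^4*7^ ( - 1)*43^1*47^(-1)*53^1 * 211^1*223^( - 1 )*397^(- 1)= 7693904/29126699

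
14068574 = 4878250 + 9190324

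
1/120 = 1/120=0.01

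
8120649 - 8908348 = -787699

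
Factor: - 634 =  - 2^1*317^1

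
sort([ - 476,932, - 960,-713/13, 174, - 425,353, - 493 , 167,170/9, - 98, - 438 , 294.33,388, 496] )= [ - 960, - 493, - 476, - 438,  -  425, - 98, - 713/13,170/9, 167,174, 294.33,353, 388, 496, 932 ] 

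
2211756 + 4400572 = 6612328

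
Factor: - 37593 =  - 3^2* 4177^1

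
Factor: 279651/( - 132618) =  - 2^( - 1)*23^( - 1)*97^1 =- 97/46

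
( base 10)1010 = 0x3F2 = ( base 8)1762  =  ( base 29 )15O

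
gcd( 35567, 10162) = 5081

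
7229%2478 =2273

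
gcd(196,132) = 4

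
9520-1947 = 7573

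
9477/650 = 14 + 29/50 = 14.58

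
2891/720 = 2891/720 = 4.02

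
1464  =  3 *488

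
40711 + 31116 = 71827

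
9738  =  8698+1040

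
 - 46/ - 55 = 46/55= 0.84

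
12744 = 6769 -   -  5975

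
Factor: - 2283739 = - 23^1*31^1* 3203^1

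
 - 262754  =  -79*3326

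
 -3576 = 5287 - 8863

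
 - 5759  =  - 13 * 443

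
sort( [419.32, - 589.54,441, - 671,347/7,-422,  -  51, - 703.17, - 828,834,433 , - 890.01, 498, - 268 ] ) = [ - 890.01, - 828,-703.17, - 671,-589.54, - 422, - 268, - 51, 347/7,419.32,433, 441, 498, 834 ]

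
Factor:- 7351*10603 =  - 23^1*461^1*7351^1 = - 77942653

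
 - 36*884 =-31824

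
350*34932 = 12226200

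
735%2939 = 735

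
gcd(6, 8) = 2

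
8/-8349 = - 8/8349   =  - 0.00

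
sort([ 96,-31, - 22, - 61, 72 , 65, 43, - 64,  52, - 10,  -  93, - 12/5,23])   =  [ - 93, - 64, - 61, - 31  , -22,- 10, - 12/5,23,43,52, 65,72,96 ] 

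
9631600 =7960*1210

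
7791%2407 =570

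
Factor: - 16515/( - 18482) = 2^( - 1 )*3^2*5^1*367^1 * 9241^( - 1) 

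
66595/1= 66595=66595.00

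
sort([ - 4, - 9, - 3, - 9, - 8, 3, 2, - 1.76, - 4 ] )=[ - 9 ,-9, - 8,- 4, - 4,-3,  -  1.76, 2, 3 ] 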